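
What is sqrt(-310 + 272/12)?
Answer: I*sqrt(2586)/3 ≈ 16.951*I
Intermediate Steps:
sqrt(-310 + 272/12) = sqrt(-310 + 272*(1/12)) = sqrt(-310 + 68/3) = sqrt(-862/3) = I*sqrt(2586)/3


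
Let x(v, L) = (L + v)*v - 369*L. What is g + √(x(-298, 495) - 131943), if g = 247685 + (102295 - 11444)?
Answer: 338536 + 2*I*√93326 ≈ 3.3854e+5 + 610.99*I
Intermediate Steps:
x(v, L) = -369*L + v*(L + v) (x(v, L) = v*(L + v) - 369*L = -369*L + v*(L + v))
g = 338536 (g = 247685 + 90851 = 338536)
g + √(x(-298, 495) - 131943) = 338536 + √(((-298)² - 369*495 + 495*(-298)) - 131943) = 338536 + √((88804 - 182655 - 147510) - 131943) = 338536 + √(-241361 - 131943) = 338536 + √(-373304) = 338536 + 2*I*√93326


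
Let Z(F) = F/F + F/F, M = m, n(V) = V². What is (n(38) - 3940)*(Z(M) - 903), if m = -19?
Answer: 2248896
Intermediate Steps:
M = -19
Z(F) = 2 (Z(F) = 1 + 1 = 2)
(n(38) - 3940)*(Z(M) - 903) = (38² - 3940)*(2 - 903) = (1444 - 3940)*(-901) = -2496*(-901) = 2248896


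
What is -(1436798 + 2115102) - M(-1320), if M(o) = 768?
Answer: -3552668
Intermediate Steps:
-(1436798 + 2115102) - M(-1320) = -(1436798 + 2115102) - 1*768 = -1*3551900 - 768 = -3551900 - 768 = -3552668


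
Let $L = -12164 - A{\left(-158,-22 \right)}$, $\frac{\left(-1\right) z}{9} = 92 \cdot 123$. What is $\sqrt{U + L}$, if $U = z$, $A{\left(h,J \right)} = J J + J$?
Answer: $i \sqrt{114470} \approx 338.33 i$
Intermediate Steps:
$A{\left(h,J \right)} = J + J^{2}$ ($A{\left(h,J \right)} = J^{2} + J = J + J^{2}$)
$z = -101844$ ($z = - 9 \cdot 92 \cdot 123 = \left(-9\right) 11316 = -101844$)
$U = -101844$
$L = -12626$ ($L = -12164 - - 22 \left(1 - 22\right) = -12164 - \left(-22\right) \left(-21\right) = -12164 - 462 = -12626$)
$\sqrt{U + L} = \sqrt{-101844 - 12626} = \sqrt{-114470} = i \sqrt{114470}$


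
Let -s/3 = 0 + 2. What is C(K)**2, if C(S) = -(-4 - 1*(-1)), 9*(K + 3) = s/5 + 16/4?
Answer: 9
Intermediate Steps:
s = -6 (s = -3*(0 + 2) = -3*2 = -6)
K = -121/45 (K = -3 + (-6/5 + 16/4)/9 = -3 + (-6*1/5 + 16*(1/4))/9 = -3 + (-6/5 + 4)/9 = -3 + (1/9)*(14/5) = -3 + 14/45 = -121/45 ≈ -2.6889)
C(S) = 3 (C(S) = -(-4 + 1) = -1*(-3) = 3)
C(K)**2 = 3**2 = 9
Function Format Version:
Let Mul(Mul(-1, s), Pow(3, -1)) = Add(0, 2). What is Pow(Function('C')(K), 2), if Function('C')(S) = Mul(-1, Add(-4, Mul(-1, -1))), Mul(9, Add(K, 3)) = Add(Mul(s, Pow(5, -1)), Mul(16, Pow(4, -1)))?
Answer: 9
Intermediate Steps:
s = -6 (s = Mul(-3, Add(0, 2)) = Mul(-3, 2) = -6)
K = Rational(-121, 45) (K = Add(-3, Mul(Rational(1, 9), Add(Mul(-6, Pow(5, -1)), Mul(16, Pow(4, -1))))) = Add(-3, Mul(Rational(1, 9), Add(Mul(-6, Rational(1, 5)), Mul(16, Rational(1, 4))))) = Add(-3, Mul(Rational(1, 9), Add(Rational(-6, 5), 4))) = Add(-3, Mul(Rational(1, 9), Rational(14, 5))) = Add(-3, Rational(14, 45)) = Rational(-121, 45) ≈ -2.6889)
Function('C')(S) = 3 (Function('C')(S) = Mul(-1, Add(-4, 1)) = Mul(-1, -3) = 3)
Pow(Function('C')(K), 2) = Pow(3, 2) = 9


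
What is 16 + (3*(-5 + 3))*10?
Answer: -44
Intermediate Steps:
16 + (3*(-5 + 3))*10 = 16 + (3*(-2))*10 = 16 - 6*10 = 16 - 60 = -44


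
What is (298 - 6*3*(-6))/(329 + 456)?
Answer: 406/785 ≈ 0.51720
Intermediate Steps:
(298 - 6*3*(-6))/(329 + 456) = (298 - 18*(-6))/785 = (298 + 108)*(1/785) = 406*(1/785) = 406/785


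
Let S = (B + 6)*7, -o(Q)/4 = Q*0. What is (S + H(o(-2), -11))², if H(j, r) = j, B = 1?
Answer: 2401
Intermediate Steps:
o(Q) = 0 (o(Q) = -4*Q*0 = -4*0 = 0)
S = 49 (S = (1 + 6)*7 = 7*7 = 49)
(S + H(o(-2), -11))² = (49 + 0)² = 49² = 2401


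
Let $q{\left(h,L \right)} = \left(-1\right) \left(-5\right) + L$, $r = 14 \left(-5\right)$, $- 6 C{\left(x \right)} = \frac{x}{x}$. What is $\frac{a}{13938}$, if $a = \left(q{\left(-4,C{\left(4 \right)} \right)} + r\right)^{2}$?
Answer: $\frac{6647}{21816} \approx 0.30468$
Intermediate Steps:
$C{\left(x \right)} = - \frac{1}{6}$ ($C{\left(x \right)} = - \frac{x \frac{1}{x}}{6} = \left(- \frac{1}{6}\right) 1 = - \frac{1}{6}$)
$r = -70$
$q{\left(h,L \right)} = 5 + L$
$a = \frac{152881}{36}$ ($a = \left(\left(5 - \frac{1}{6}\right) - 70\right)^{2} = \left(\frac{29}{6} - 70\right)^{2} = \left(- \frac{391}{6}\right)^{2} = \frac{152881}{36} \approx 4246.7$)
$\frac{a}{13938} = \frac{152881}{36 \cdot 13938} = \frac{152881}{36} \cdot \frac{1}{13938} = \frac{6647}{21816}$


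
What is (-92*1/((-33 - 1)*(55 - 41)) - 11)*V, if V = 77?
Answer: -14146/17 ≈ -832.12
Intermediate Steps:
(-92*1/((-33 - 1)*(55 - 41)) - 11)*V = (-92*1/((-33 - 1)*(55 - 41)) - 11)*77 = (-92/(14*(-34)) - 11)*77 = (-92/(-476) - 11)*77 = (-92*(-1/476) - 11)*77 = (23/119 - 11)*77 = -1286/119*77 = -14146/17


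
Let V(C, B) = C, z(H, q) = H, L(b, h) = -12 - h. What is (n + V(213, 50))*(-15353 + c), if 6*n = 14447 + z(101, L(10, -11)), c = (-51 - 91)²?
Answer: 38069443/3 ≈ 1.2690e+7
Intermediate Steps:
c = 20164 (c = (-142)² = 20164)
n = 7274/3 (n = (14447 + 101)/6 = (⅙)*14548 = 7274/3 ≈ 2424.7)
(n + V(213, 50))*(-15353 + c) = (7274/3 + 213)*(-15353 + 20164) = (7913/3)*4811 = 38069443/3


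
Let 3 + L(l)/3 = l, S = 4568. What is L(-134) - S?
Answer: -4979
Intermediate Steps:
L(l) = -9 + 3*l
L(-134) - S = (-9 + 3*(-134)) - 1*4568 = (-9 - 402) - 4568 = -411 - 4568 = -4979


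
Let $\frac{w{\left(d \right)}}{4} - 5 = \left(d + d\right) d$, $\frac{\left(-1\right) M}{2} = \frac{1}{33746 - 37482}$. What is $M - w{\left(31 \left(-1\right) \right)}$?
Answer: $- \frac{14398543}{1868} \approx -7708.0$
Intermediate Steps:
$M = \frac{1}{1868}$ ($M = - \frac{2}{33746 - 37482} = - \frac{2}{-3736} = \left(-2\right) \left(- \frac{1}{3736}\right) = \frac{1}{1868} \approx 0.00053533$)
$w{\left(d \right)} = 20 + 8 d^{2}$ ($w{\left(d \right)} = 20 + 4 \left(d + d\right) d = 20 + 4 \cdot 2 d d = 20 + 4 \cdot 2 d^{2} = 20 + 8 d^{2}$)
$M - w{\left(31 \left(-1\right) \right)} = \frac{1}{1868} - \left(20 + 8 \left(31 \left(-1\right)\right)^{2}\right) = \frac{1}{1868} - \left(20 + 8 \left(-31\right)^{2}\right) = \frac{1}{1868} - \left(20 + 8 \cdot 961\right) = \frac{1}{1868} - \left(20 + 7688\right) = \frac{1}{1868} - 7708 = - \frac{14398543}{1868}$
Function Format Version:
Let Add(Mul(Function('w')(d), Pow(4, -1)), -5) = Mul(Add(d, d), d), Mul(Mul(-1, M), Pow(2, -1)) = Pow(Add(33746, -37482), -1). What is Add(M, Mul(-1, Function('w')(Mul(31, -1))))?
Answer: Rational(-14398543, 1868) ≈ -7708.0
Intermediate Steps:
M = Rational(1, 1868) (M = Mul(-2, Pow(Add(33746, -37482), -1)) = Mul(-2, Pow(-3736, -1)) = Mul(-2, Rational(-1, 3736)) = Rational(1, 1868) ≈ 0.00053533)
Function('w')(d) = Add(20, Mul(8, Pow(d, 2))) (Function('w')(d) = Add(20, Mul(4, Mul(Add(d, d), d))) = Add(20, Mul(4, Mul(Mul(2, d), d))) = Add(20, Mul(4, Mul(2, Pow(d, 2)))) = Add(20, Mul(8, Pow(d, 2))))
Add(M, Mul(-1, Function('w')(Mul(31, -1)))) = Add(Rational(1, 1868), Mul(-1, Add(20, Mul(8, Pow(Mul(31, -1), 2))))) = Add(Rational(1, 1868), Mul(-1, Add(20, Mul(8, Pow(-31, 2))))) = Add(Rational(1, 1868), Mul(-1, Add(20, Mul(8, 961)))) = Add(Rational(1, 1868), Mul(-1, Add(20, 7688))) = Add(Rational(1, 1868), Mul(-1, 7708)) = Add(Rational(1, 1868), -7708) = Rational(-14398543, 1868)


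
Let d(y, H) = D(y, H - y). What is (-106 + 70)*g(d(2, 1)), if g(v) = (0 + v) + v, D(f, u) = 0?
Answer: 0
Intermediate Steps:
d(y, H) = 0
g(v) = 2*v (g(v) = v + v = 2*v)
(-106 + 70)*g(d(2, 1)) = (-106 + 70)*(2*0) = -36*0 = 0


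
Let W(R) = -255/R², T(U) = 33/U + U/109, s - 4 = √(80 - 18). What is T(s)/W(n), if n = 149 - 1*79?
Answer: 6959960/127857 - 1785070*√62/127857 ≈ -55.497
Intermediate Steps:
s = 4 + √62 (s = 4 + √(80 - 18) = 4 + √62 ≈ 11.874)
T(U) = 33/U + U/109 (T(U) = 33/U + U*(1/109) = 33/U + U/109)
n = 70 (n = 149 - 79 = 70)
W(R) = -255/R²
T(s)/W(n) = (33/(4 + √62) + (4 + √62)/109)/((-255/70²)) = (33/(4 + √62) + (4/109 + √62/109))/((-255*1/4900)) = (4/109 + 33/(4 + √62) + √62/109)/(-51/980) = (4/109 + 33/(4 + √62) + √62/109)*(-980/51) = -3920/5559 - 10780/(17*(4 + √62)) - 980*√62/5559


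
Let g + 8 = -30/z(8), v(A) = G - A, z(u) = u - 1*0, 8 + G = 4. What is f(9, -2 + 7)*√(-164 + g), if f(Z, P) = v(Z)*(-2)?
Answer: 13*I*√703 ≈ 344.68*I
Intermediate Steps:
G = -4 (G = -8 + 4 = -4)
z(u) = u (z(u) = u + 0 = u)
v(A) = -4 - A
g = -47/4 (g = -8 - 30/8 = -8 - 30*⅛ = -8 - 15/4 = -47/4 ≈ -11.750)
f(Z, P) = 8 + 2*Z (f(Z, P) = (-4 - Z)*(-2) = 8 + 2*Z)
f(9, -2 + 7)*√(-164 + g) = (8 + 2*9)*√(-164 - 47/4) = (8 + 18)*√(-703/4) = 26*(I*√703/2) = 13*I*√703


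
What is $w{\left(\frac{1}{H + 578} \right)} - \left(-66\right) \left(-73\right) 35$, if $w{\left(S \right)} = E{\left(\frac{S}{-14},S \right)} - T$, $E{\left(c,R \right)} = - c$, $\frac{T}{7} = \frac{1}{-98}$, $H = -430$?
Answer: $- \frac{349401211}{2072} \approx -1.6863 \cdot 10^{5}$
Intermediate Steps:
$T = - \frac{1}{14}$ ($T = \frac{7}{-98} = 7 \left(- \frac{1}{98}\right) = - \frac{1}{14} \approx -0.071429$)
$w{\left(S \right)} = \frac{1}{14} + \frac{S}{14}$ ($w{\left(S \right)} = - \frac{S}{-14} - - \frac{1}{14} = - \frac{S \left(-1\right)}{14} + \frac{1}{14} = - \frac{\left(-1\right) S}{14} + \frac{1}{14} = \frac{S}{14} + \frac{1}{14} = \frac{1}{14} + \frac{S}{14}$)
$w{\left(\frac{1}{H + 578} \right)} - \left(-66\right) \left(-73\right) 35 = \left(\frac{1}{14} + \frac{1}{14 \left(-430 + 578\right)}\right) - \left(-66\right) \left(-73\right) 35 = \left(\frac{1}{14} + \frac{1}{14 \cdot 148}\right) - 4818 \cdot 35 = \left(\frac{1}{14} + \frac{1}{14} \cdot \frac{1}{148}\right) - 168630 = \left(\frac{1}{14} + \frac{1}{2072}\right) - 168630 = \frac{149}{2072} - 168630 = - \frac{349401211}{2072}$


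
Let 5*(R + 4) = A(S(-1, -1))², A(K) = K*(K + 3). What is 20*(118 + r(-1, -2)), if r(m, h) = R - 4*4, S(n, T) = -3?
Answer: 1960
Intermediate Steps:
A(K) = K*(3 + K)
R = -4 (R = -4 + (-3*(3 - 3))²/5 = -4 + (-3*0)²/5 = -4 + (⅕)*0² = -4 + (⅕)*0 = -4 + 0 = -4)
r(m, h) = -20 (r(m, h) = -4 - 4*4 = -4 - 16 = -20)
20*(118 + r(-1, -2)) = 20*(118 - 20) = 20*98 = 1960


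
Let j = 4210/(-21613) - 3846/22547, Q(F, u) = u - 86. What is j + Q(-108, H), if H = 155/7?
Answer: -31296162899/487308311 ≈ -64.223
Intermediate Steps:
H = 155/7 (H = 155*(⅐) = 155/7 ≈ 22.143)
Q(F, u) = -86 + u
j = -178046468/487308311 (j = 4210*(-1/21613) - 3846*1/22547 = -4210/21613 - 3846/22547 = -178046468/487308311 ≈ -0.36537)
j + Q(-108, H) = -178046468/487308311 + (-86 + 155/7) = -178046468/487308311 - 447/7 = -31296162899/487308311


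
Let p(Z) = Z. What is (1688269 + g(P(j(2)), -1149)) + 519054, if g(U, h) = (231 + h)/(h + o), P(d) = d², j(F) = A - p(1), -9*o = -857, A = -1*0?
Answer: 10467129797/4742 ≈ 2.2073e+6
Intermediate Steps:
A = 0
o = 857/9 (o = -⅑*(-857) = 857/9 ≈ 95.222)
j(F) = -1 (j(F) = 0 - 1*1 = 0 - 1 = -1)
g(U, h) = (231 + h)/(857/9 + h) (g(U, h) = (231 + h)/(h + 857/9) = (231 + h)/(857/9 + h))
(1688269 + g(P(j(2)), -1149)) + 519054 = (1688269 + 9*(231 - 1149)/(857 + 9*(-1149))) + 519054 = (1688269 + 9*(-918)/(857 - 10341)) + 519054 = (1688269 + 9*(-918)/(-9484)) + 519054 = (1688269 + 9*(-1/9484)*(-918)) + 519054 = (1688269 + 4131/4742) + 519054 = 8005775729/4742 + 519054 = 10467129797/4742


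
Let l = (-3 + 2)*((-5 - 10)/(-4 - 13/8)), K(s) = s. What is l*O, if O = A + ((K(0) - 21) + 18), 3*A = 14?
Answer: -40/9 ≈ -4.4444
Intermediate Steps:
A = 14/3 (A = (⅓)*14 = 14/3 ≈ 4.6667)
l = -8/3 (l = -(-15)/(-4 - 13*⅛) = -(-15)/(-4 - 13/8) = -(-15)/(-45/8) = -(-15)*(-8)/45 = -1*8/3 = -8/3 ≈ -2.6667)
O = 5/3 (O = 14/3 + ((0 - 21) + 18) = 14/3 + (-21 + 18) = 14/3 - 3 = 5/3 ≈ 1.6667)
l*O = -8/3*5/3 = -40/9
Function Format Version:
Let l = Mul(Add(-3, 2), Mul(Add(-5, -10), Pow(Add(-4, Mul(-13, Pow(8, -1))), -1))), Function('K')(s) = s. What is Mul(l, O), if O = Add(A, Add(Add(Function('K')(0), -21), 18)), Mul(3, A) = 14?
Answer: Rational(-40, 9) ≈ -4.4444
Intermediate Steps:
A = Rational(14, 3) (A = Mul(Rational(1, 3), 14) = Rational(14, 3) ≈ 4.6667)
l = Rational(-8, 3) (l = Mul(-1, Mul(-15, Pow(Add(-4, Mul(-13, Rational(1, 8))), -1))) = Mul(-1, Mul(-15, Pow(Add(-4, Rational(-13, 8)), -1))) = Mul(-1, Mul(-15, Pow(Rational(-45, 8), -1))) = Mul(-1, Mul(-15, Rational(-8, 45))) = Mul(-1, Rational(8, 3)) = Rational(-8, 3) ≈ -2.6667)
O = Rational(5, 3) (O = Add(Rational(14, 3), Add(Add(0, -21), 18)) = Add(Rational(14, 3), Add(-21, 18)) = Add(Rational(14, 3), -3) = Rational(5, 3) ≈ 1.6667)
Mul(l, O) = Mul(Rational(-8, 3), Rational(5, 3)) = Rational(-40, 9)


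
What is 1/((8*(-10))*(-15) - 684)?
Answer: 1/516 ≈ 0.0019380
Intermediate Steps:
1/((8*(-10))*(-15) - 684) = 1/(-80*(-15) - 684) = 1/(1200 - 684) = 1/516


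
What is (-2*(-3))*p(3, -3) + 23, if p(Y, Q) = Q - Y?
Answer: -13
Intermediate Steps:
(-2*(-3))*p(3, -3) + 23 = (-2*(-3))*(-3 - 1*3) + 23 = 6*(-3 - 3) + 23 = 6*(-6) + 23 = -36 + 23 = -13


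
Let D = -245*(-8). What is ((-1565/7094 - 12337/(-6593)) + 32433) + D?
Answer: 1608663330239/46770742 ≈ 34395.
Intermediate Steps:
D = 1960
((-1565/7094 - 12337/(-6593)) + 32433) + D = ((-1565/7094 - 12337/(-6593)) + 32433) + 1960 = ((-1565*1/7094 - 12337*(-1/6593)) + 32433) + 1960 = ((-1565/7094 + 12337/6593) + 32433) + 1960 = (77200633/46770742 + 32433) + 1960 = 1516992675919/46770742 + 1960 = 1608663330239/46770742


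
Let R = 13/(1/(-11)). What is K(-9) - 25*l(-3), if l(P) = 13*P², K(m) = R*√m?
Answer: -2925 - 429*I ≈ -2925.0 - 429.0*I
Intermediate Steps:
R = -143 (R = 13/(-1/11) = 13*(-11) = -143)
K(m) = -143*√m
K(-9) - 25*l(-3) = -429*I - 325*(-3)² = -429*I - 325*9 = -429*I - 25*117 = -429*I - 2925 = -2925 - 429*I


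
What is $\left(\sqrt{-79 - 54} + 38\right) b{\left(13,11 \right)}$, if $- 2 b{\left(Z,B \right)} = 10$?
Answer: $-190 - 5 i \sqrt{133} \approx -190.0 - 57.663 i$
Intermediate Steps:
$b{\left(Z,B \right)} = -5$ ($b{\left(Z,B \right)} = \left(- \frac{1}{2}\right) 10 = -5$)
$\left(\sqrt{-79 - 54} + 38\right) b{\left(13,11 \right)} = \left(\sqrt{-79 - 54} + 38\right) \left(-5\right) = \left(\sqrt{-133} + 38\right) \left(-5\right) = \left(i \sqrt{133} + 38\right) \left(-5\right) = \left(38 + i \sqrt{133}\right) \left(-5\right) = -190 - 5 i \sqrt{133}$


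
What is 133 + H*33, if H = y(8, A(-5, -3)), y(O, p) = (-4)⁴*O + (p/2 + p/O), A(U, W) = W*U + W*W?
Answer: 68212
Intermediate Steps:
A(U, W) = W² + U*W (A(U, W) = U*W + W² = W² + U*W)
y(O, p) = p/2 + 256*O + p/O (y(O, p) = 256*O + (p*(½) + p/O) = 256*O + (p/2 + p/O) = p/2 + 256*O + p/O)
H = 2063 (H = (-3*(-5 - 3))/2 + 256*8 - 3*(-5 - 3)/8 = (-3*(-8))/2 + 2048 - 3*(-8)*(⅛) = (½)*24 + 2048 + 24*(⅛) = 12 + 2048 + 3 = 2063)
133 + H*33 = 133 + 2063*33 = 133 + 68079 = 68212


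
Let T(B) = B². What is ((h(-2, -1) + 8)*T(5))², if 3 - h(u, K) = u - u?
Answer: 75625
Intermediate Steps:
h(u, K) = 3 (h(u, K) = 3 - (u - u) = 3 - 1*0 = 3 + 0 = 3)
((h(-2, -1) + 8)*T(5))² = ((3 + 8)*5²)² = (11*25)² = 275² = 75625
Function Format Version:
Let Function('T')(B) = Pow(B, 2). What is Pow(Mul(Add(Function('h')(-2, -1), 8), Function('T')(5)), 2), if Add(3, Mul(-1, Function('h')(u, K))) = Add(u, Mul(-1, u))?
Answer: 75625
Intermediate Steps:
Function('h')(u, K) = 3 (Function('h')(u, K) = Add(3, Mul(-1, Add(u, Mul(-1, u)))) = Add(3, Mul(-1, 0)) = Add(3, 0) = 3)
Pow(Mul(Add(Function('h')(-2, -1), 8), Function('T')(5)), 2) = Pow(Mul(Add(3, 8), Pow(5, 2)), 2) = Pow(Mul(11, 25), 2) = Pow(275, 2) = 75625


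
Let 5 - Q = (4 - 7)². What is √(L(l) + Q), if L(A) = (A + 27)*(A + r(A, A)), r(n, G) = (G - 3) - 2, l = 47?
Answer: √6582 ≈ 81.130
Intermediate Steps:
r(n, G) = -5 + G (r(n, G) = (-3 + G) - 2 = -5 + G)
L(A) = (-5 + 2*A)*(27 + A) (L(A) = (A + 27)*(A + (-5 + A)) = (27 + A)*(-5 + 2*A) = (-5 + 2*A)*(27 + A))
Q = -4 (Q = 5 - (4 - 7)² = 5 - 1*(-3)² = 5 - 1*9 = 5 - 9 = -4)
√(L(l) + Q) = √((-135 + 2*47² + 49*47) - 4) = √((-135 + 2*2209 + 2303) - 4) = √((-135 + 4418 + 2303) - 4) = √(6586 - 4) = √6582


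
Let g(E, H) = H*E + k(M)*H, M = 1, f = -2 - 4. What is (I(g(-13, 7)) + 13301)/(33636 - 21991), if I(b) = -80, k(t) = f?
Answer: 13221/11645 ≈ 1.1353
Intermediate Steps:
f = -6
k(t) = -6
g(E, H) = -6*H + E*H (g(E, H) = H*E - 6*H = E*H - 6*H = -6*H + E*H)
(I(g(-13, 7)) + 13301)/(33636 - 21991) = (-80 + 13301)/(33636 - 21991) = 13221/11645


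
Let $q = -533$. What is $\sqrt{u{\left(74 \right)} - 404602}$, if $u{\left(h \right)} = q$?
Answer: $3 i \sqrt{45015} \approx 636.5 i$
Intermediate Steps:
$u{\left(h \right)} = -533$
$\sqrt{u{\left(74 \right)} - 404602} = \sqrt{-533 - 404602} = \sqrt{-405135} = 3 i \sqrt{45015}$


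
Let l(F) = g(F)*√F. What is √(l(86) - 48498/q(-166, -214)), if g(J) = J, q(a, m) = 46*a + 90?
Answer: √(1867173 + 24984806*√86)/539 ≈ 28.354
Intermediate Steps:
q(a, m) = 90 + 46*a
l(F) = F^(3/2) (l(F) = F*√F = F^(3/2))
√(l(86) - 48498/q(-166, -214)) = √(86^(3/2) - 48498/(90 + 46*(-166))) = √(86*√86 - 48498/(90 - 7636)) = √(86*√86 - 48498/(-7546)) = √(86*√86 - 48498*(-1/7546)) = √(86*√86 + 24249/3773) = √(24249/3773 + 86*√86)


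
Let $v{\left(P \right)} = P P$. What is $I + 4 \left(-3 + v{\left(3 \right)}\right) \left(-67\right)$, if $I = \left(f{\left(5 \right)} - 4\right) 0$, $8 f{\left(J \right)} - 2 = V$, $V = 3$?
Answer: $-1608$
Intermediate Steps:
$f{\left(J \right)} = \frac{5}{8}$ ($f{\left(J \right)} = \frac{1}{4} + \frac{1}{8} \cdot 3 = \frac{1}{4} + \frac{3}{8} = \frac{5}{8}$)
$v{\left(P \right)} = P^{2}$
$I = 0$ ($I = \left(\frac{5}{8} - 4\right) 0 = \left(- \frac{27}{8}\right) 0 = 0$)
$I + 4 \left(-3 + v{\left(3 \right)}\right) \left(-67\right) = 0 + 4 \left(-3 + 3^{2}\right) \left(-67\right) = 0 + 4 \left(-3 + 9\right) \left(-67\right) = 0 + 4 \cdot 6 \left(-67\right) = 0 + 24 \left(-67\right) = 0 - 1608 = -1608$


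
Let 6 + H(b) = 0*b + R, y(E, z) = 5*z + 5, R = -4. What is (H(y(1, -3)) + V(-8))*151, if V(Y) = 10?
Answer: 0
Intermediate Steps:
y(E, z) = 5 + 5*z
H(b) = -10 (H(b) = -6 + (0*b - 4) = -6 + (0 - 4) = -6 - 4 = -10)
(H(y(1, -3)) + V(-8))*151 = (-10 + 10)*151 = 0*151 = 0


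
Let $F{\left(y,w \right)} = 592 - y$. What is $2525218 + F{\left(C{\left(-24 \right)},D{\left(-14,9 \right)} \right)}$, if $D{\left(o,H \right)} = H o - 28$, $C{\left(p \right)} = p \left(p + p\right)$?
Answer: $2524658$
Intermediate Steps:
$C{\left(p \right)} = 2 p^{2}$ ($C{\left(p \right)} = p 2 p = 2 p^{2}$)
$D{\left(o,H \right)} = -28 + H o$
$2525218 + F{\left(C{\left(-24 \right)},D{\left(-14,9 \right)} \right)} = 2525218 + \left(592 - 2 \left(-24\right)^{2}\right) = 2525218 + \left(592 - 2 \cdot 576\right) = 2525218 + \left(592 - 1152\right) = 2525218 - 560 = 2524658$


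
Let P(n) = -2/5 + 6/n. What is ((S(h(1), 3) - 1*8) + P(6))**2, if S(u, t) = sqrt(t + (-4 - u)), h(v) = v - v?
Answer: 1344/25 - 74*I/5 ≈ 53.76 - 14.8*I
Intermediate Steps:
h(v) = 0
S(u, t) = sqrt(-4 + t - u)
P(n) = -2/5 + 6/n (P(n) = -2*1/5 + 6/n = -2/5 + 6/n)
((S(h(1), 3) - 1*8) + P(6))**2 = ((sqrt(-4 + 3 - 1*0) - 1*8) + (-2/5 + 6/6))**2 = ((sqrt(-4 + 3 + 0) - 8) + (-2/5 + 6*(1/6)))**2 = ((sqrt(-1) - 8) + (-2/5 + 1))**2 = ((I - 8) + 3/5)**2 = ((-8 + I) + 3/5)**2 = (-37/5 + I)**2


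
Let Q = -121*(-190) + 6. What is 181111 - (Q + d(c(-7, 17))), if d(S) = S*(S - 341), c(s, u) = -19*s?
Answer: 185779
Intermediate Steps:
d(S) = S*(-341 + S)
Q = 22996 (Q = 22990 + 6 = 22996)
181111 - (Q + d(c(-7, 17))) = 181111 - (22996 + (-19*(-7))*(-341 - 19*(-7))) = 181111 - (22996 + 133*(-341 + 133)) = 181111 - (22996 + 133*(-208)) = 181111 - (22996 - 27664) = 181111 - 1*(-4668) = 181111 + 4668 = 185779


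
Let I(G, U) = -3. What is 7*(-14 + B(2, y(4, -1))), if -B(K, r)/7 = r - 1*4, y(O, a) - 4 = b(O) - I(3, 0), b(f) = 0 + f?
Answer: -441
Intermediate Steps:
b(f) = f
y(O, a) = 7 + O (y(O, a) = 4 + (O - 1*(-3)) = 4 + (O + 3) = 4 + (3 + O) = 7 + O)
B(K, r) = 28 - 7*r (B(K, r) = -7*(r - 1*4) = -7*(r - 4) = -7*(-4 + r) = 28 - 7*r)
7*(-14 + B(2, y(4, -1))) = 7*(-14 + (28 - 7*(7 + 4))) = 7*(-14 + (28 - 7*11)) = 7*(-14 + (28 - 77)) = 7*(-14 - 49) = 7*(-63) = -441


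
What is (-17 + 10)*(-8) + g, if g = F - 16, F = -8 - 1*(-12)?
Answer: 44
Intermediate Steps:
F = 4 (F = -8 + 12 = 4)
g = -12 (g = 4 - 16 = -12)
(-17 + 10)*(-8) + g = (-17 + 10)*(-8) - 12 = -7*(-8) - 12 = 56 - 12 = 44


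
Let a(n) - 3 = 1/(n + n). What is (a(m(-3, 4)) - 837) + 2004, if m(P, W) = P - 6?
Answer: 21059/18 ≈ 1169.9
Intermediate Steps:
m(P, W) = -6 + P
a(n) = 3 + 1/(2*n) (a(n) = 3 + 1/(n + n) = 3 + 1/(2*n))
(a(m(-3, 4)) - 837) + 2004 = ((3 + 1/(2*(-6 - 3))) - 837) + 2004 = ((3 + (½)/(-9)) - 837) + 2004 = ((3 + (½)*(-⅑)) - 837) + 2004 = ((3 - 1/18) - 837) + 2004 = (53/18 - 837) + 2004 = -15013/18 + 2004 = 21059/18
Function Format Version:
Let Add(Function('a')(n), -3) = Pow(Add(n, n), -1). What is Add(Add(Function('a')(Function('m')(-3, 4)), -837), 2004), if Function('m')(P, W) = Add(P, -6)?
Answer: Rational(21059, 18) ≈ 1169.9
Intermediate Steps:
Function('m')(P, W) = Add(-6, P)
Function('a')(n) = Add(3, Mul(Rational(1, 2), Pow(n, -1))) (Function('a')(n) = Add(3, Pow(Add(n, n), -1)) = Add(3, Pow(Mul(2, n), -1)) = Add(3, Mul(Rational(1, 2), Pow(n, -1))))
Add(Add(Function('a')(Function('m')(-3, 4)), -837), 2004) = Add(Add(Add(3, Mul(Rational(1, 2), Pow(Add(-6, -3), -1))), -837), 2004) = Add(Add(Add(3, Mul(Rational(1, 2), Pow(-9, -1))), -837), 2004) = Add(Add(Add(3, Mul(Rational(1, 2), Rational(-1, 9))), -837), 2004) = Add(Add(Add(3, Rational(-1, 18)), -837), 2004) = Add(Add(Rational(53, 18), -837), 2004) = Add(Rational(-15013, 18), 2004) = Rational(21059, 18)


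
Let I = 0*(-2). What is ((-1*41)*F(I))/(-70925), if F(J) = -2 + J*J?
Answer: -82/70925 ≈ -0.0011562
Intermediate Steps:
I = 0
F(J) = -2 + J²
((-1*41)*F(I))/(-70925) = ((-1*41)*(-2 + 0²))/(-70925) = -41*(-2 + 0)*(-1/70925) = -41*(-2)*(-1/70925) = 82*(-1/70925) = -82/70925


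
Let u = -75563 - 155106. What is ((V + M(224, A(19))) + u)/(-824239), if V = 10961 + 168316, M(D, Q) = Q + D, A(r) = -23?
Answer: 721/11609 ≈ 0.062107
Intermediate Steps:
M(D, Q) = D + Q
u = -230669
V = 179277
((V + M(224, A(19))) + u)/(-824239) = ((179277 + (224 - 23)) - 230669)/(-824239) = ((179277 + 201) - 230669)*(-1/824239) = (179478 - 230669)*(-1/824239) = -51191*(-1/824239) = 721/11609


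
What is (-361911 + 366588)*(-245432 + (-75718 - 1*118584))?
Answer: -2056635918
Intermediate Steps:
(-361911 + 366588)*(-245432 + (-75718 - 1*118584)) = 4677*(-245432 + (-75718 - 118584)) = 4677*(-245432 - 194302) = 4677*(-439734) = -2056635918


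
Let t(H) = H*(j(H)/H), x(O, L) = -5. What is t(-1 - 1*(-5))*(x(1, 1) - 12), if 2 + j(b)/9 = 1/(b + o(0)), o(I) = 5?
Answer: 289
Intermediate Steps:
j(b) = -18 + 9/(5 + b) (j(b) = -18 + 9/(b + 5) = -18 + 9/(5 + b))
t(H) = 9*(-9 - 2*H)/(5 + H) (t(H) = H*((9*(-9 - 2*H)/(5 + H))/H) = H*(9*(-9 - 2*H)/(H*(5 + H))) = 9*(-9 - 2*H)/(5 + H))
t(-1 - 1*(-5))*(x(1, 1) - 12) = (9*(-9 - 2*(-1 - 1*(-5)))/(5 + (-1 - 1*(-5))))*(-5 - 12) = (9*(-9 - 2*(-1 + 5))/(5 + (-1 + 5)))*(-17) = (9*(-9 - 2*4)/(5 + 4))*(-17) = (9*(-9 - 8)/9)*(-17) = (9*(⅑)*(-17))*(-17) = -17*(-17) = 289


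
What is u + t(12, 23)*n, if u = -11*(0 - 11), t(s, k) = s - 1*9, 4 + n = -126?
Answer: -269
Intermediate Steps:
n = -130 (n = -4 - 126 = -130)
t(s, k) = -9 + s (t(s, k) = s - 9 = -9 + s)
u = 121 (u = -11*(-11) = 121)
u + t(12, 23)*n = 121 + (-9 + 12)*(-130) = 121 + 3*(-130) = 121 - 390 = -269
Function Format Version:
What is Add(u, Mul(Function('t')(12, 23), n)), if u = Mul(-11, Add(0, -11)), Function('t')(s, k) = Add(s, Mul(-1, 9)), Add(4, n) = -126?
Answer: -269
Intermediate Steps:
n = -130 (n = Add(-4, -126) = -130)
Function('t')(s, k) = Add(-9, s) (Function('t')(s, k) = Add(s, -9) = Add(-9, s))
u = 121 (u = Mul(-11, -11) = 121)
Add(u, Mul(Function('t')(12, 23), n)) = Add(121, Mul(Add(-9, 12), -130)) = Add(121, Mul(3, -130)) = Add(121, -390) = -269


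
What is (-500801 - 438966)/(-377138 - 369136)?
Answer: 939767/746274 ≈ 1.2593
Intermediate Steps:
(-500801 - 438966)/(-377138 - 369136) = -939767/(-746274) = -939767*(-1/746274) = 939767/746274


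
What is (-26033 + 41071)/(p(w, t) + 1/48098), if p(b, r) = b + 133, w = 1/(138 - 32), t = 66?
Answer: 9583694843/84766726 ≈ 113.06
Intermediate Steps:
w = 1/106 ≈ 0.0094340
p(b, r) = 133 + b
(-26033 + 41071)/(p(w, t) + 1/48098) = (-26033 + 41071)/((133 + 1/106) + 1/48098) = 15038/(14099/106 + 1/48098) = 15038/(169533452/1274597) = 15038*(1274597/169533452) = 9583694843/84766726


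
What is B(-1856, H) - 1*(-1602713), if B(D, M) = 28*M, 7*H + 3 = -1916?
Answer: 1595037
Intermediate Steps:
H = -1919/7 (H = -3/7 + (⅐)*(-1916) = -3/7 - 1916/7 = -1919/7 ≈ -274.14)
B(-1856, H) - 1*(-1602713) = 28*(-1919/7) - 1*(-1602713) = -7676 + 1602713 = 1595037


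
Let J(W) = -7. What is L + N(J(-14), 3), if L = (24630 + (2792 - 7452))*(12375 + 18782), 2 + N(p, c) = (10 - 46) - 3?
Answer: 622205249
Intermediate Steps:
N(p, c) = -41 (N(p, c) = -2 + ((10 - 46) - 3) = -2 + (-36 - 3) = -2 - 39 = -41)
L = 622205290 (L = (24630 - 4660)*31157 = 19970*31157 = 622205290)
L + N(J(-14), 3) = 622205290 - 41 = 622205249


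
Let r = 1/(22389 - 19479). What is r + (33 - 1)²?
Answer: 2979841/2910 ≈ 1024.0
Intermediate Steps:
r = 1/2910 ≈ 0.00034364
r + (33 - 1)² = 1/2910 + (33 - 1)² = 1/2910 + 32² = 1/2910 + 1024 = 2979841/2910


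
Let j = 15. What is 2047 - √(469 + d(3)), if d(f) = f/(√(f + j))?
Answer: 2047 - √(1876 + 2*√2)/2 ≈ 2025.3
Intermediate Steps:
d(f) = f/√(15 + f) (d(f) = f/(√(f + 15)) = f/(√(15 + f)) = f/√(15 + f))
2047 - √(469 + d(3)) = 2047 - √(469 + 3/√(15 + 3)) = 2047 - √(469 + 3/√18) = 2047 - √(469 + 3*(√2/6)) = 2047 - √(469 + √2/2)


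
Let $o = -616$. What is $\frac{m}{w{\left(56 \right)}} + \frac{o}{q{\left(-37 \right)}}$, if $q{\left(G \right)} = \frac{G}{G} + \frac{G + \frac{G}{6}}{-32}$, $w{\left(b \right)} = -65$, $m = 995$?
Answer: $- \frac{147935}{533} \approx -277.55$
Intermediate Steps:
$q{\left(G \right)} = 1 - \frac{7 G}{192}$ ($q{\left(G \right)} = 1 + \left(G + G \frac{1}{6}\right) \left(- \frac{1}{32}\right) = 1 + \left(G + \frac{G}{6}\right) \left(- \frac{1}{32}\right) = 1 + \frac{7 G}{6} \left(- \frac{1}{32}\right) = 1 - \frac{7 G}{192}$)
$\frac{m}{w{\left(56 \right)}} + \frac{o}{q{\left(-37 \right)}} = \frac{995}{-65} - \frac{616}{1 - - \frac{259}{192}} = 995 \left(- \frac{1}{65}\right) - \frac{616}{1 + \frac{259}{192}} = - \frac{199}{13} - \frac{616}{\frac{451}{192}} = - \frac{199}{13} - \frac{10752}{41} = - \frac{147935}{533}$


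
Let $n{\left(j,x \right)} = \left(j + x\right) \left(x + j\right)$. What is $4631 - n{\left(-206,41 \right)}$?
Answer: $-22594$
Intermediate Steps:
$n{\left(j,x \right)} = \left(j + x\right)^{2}$ ($n{\left(j,x \right)} = \left(j + x\right) \left(j + x\right) = \left(j + x\right)^{2}$)
$4631 - n{\left(-206,41 \right)} = 4631 - \left(-206 + 41\right)^{2} = 4631 - \left(-165\right)^{2} = 4631 - 27225 = -22594$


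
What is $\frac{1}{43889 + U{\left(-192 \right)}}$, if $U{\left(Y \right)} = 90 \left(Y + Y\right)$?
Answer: $\frac{1}{9329} \approx 0.00010719$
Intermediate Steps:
$U{\left(Y \right)} = 180 Y$ ($U{\left(Y \right)} = 90 \cdot 2 Y = 180 Y$)
$\frac{1}{43889 + U{\left(-192 \right)}} = \frac{1}{43889 + 180 \left(-192\right)} = \frac{1}{43889 - 34560} = \frac{1}{9329}$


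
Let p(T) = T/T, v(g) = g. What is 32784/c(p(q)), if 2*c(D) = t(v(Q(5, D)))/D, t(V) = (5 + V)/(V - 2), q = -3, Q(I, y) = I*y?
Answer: 98352/5 ≈ 19670.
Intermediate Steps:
t(V) = (5 + V)/(-2 + V)
p(T) = 1
c(D) = (5 + 5*D)/(2*D*(-2 + 5*D)) (c(D) = (((5 + 5*D)/(-2 + 5*D))/D)/2 = ((5 + 5*D)/(D*(-2 + 5*D)))/2 = (5 + 5*D)/(2*D*(-2 + 5*D)))
32784/c(p(q)) = 32784/(((5/2)*(1 + 1)/(1*(-2 + 5*1)))) = 32784/(((5/2)*1*2/(-2 + 5))) = 32784/(((5/2)*1*2/3)) = 32784/(((5/2)*1*(⅓)*2)) = 32784/(5/3) = 32784*(⅗) = 98352/5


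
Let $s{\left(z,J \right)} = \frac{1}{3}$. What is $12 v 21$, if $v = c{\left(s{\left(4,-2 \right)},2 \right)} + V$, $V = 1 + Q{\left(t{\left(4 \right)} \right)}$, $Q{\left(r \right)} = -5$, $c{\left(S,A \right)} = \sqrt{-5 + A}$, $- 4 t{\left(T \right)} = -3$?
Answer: $-1008 + 252 i \sqrt{3} \approx -1008.0 + 436.48 i$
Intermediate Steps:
$s{\left(z,J \right)} = \frac{1}{3}$
$t{\left(T \right)} = \frac{3}{4}$ ($t{\left(T \right)} = \left(- \frac{1}{4}\right) \left(-3\right) = \frac{3}{4}$)
$V = -4$ ($V = 1 - 5 = -4$)
$v = -4 + i \sqrt{3}$ ($v = \sqrt{-5 + 2} - 4 = \sqrt{-3} - 4 = i \sqrt{3} - 4 = -4 + i \sqrt{3} \approx -4.0 + 1.732 i$)
$12 v 21 = 12 \left(-4 + i \sqrt{3}\right) 21 = \left(-48 + 12 i \sqrt{3}\right) 21 = -1008 + 252 i \sqrt{3}$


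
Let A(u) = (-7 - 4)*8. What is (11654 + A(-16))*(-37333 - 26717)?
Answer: -740802300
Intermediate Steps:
A(u) = -88 (A(u) = -11*8 = -88)
(11654 + A(-16))*(-37333 - 26717) = (11654 - 88)*(-37333 - 26717) = 11566*(-64050) = -740802300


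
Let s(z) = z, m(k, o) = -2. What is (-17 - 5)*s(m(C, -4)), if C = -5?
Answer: 44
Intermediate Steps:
(-17 - 5)*s(m(C, -4)) = (-17 - 5)*(-2) = -22*(-2) = 44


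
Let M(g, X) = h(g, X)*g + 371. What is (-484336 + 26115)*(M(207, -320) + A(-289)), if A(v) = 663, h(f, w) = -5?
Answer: 458221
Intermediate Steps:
M(g, X) = 371 - 5*g (M(g, X) = -5*g + 371 = 371 - 5*g)
(-484336 + 26115)*(M(207, -320) + A(-289)) = (-484336 + 26115)*((371 - 5*207) + 663) = -458221*((371 - 1035) + 663) = -458221*(-664 + 663) = -458221*(-1) = 458221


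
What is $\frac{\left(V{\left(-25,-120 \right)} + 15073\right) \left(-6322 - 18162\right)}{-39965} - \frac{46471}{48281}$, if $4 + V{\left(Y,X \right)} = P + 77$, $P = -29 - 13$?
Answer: $\frac{17852762494901}{1929550165} \approx 9252.3$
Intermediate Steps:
$P = -42$
$V{\left(Y,X \right)} = 31$ ($V{\left(Y,X \right)} = -4 + \left(-42 + 77\right) = -4 + 35 = 31$)
$\frac{\left(V{\left(-25,-120 \right)} + 15073\right) \left(-6322 - 18162\right)}{-39965} - \frac{46471}{48281} = \frac{\left(31 + 15073\right) \left(-6322 - 18162\right)}{-39965} - \frac{46471}{48281} = 15104 \left(-24484\right) \left(- \frac{1}{39965}\right) - \frac{46471}{48281} = \left(-369806336\right) \left(- \frac{1}{39965}\right) - \frac{46471}{48281} = \frac{369806336}{39965} - \frac{46471}{48281} = \frac{17852762494901}{1929550165}$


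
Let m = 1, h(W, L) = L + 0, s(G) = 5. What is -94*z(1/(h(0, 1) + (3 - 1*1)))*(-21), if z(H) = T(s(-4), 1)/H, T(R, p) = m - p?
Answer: 0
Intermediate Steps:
h(W, L) = L
T(R, p) = 1 - p
z(H) = 0 (z(H) = (1 - 1*1)/H = (1 - 1)/H = 0/H = 0)
-94*z(1/(h(0, 1) + (3 - 1*1)))*(-21) = -94*0*(-21) = 0*(-21) = 0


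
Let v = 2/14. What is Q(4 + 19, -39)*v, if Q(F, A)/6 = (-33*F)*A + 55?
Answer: 177936/7 ≈ 25419.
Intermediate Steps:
Q(F, A) = 330 - 198*A*F (Q(F, A) = 6*((-33*F)*A + 55) = 6*(-33*A*F + 55) = 6*(55 - 33*A*F) = 330 - 198*A*F)
v = ⅐ (v = 2*(1/14) = ⅐ ≈ 0.14286)
Q(4 + 19, -39)*v = (330 - 198*(-39)*(4 + 19))*(⅐) = (330 - 198*(-39)*23)*(⅐) = (330 + 177606)*(⅐) = 177936*(⅐) = 177936/7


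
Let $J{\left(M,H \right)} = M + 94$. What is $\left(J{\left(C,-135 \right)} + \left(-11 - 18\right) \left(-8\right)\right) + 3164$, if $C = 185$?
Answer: $3675$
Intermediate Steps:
$J{\left(M,H \right)} = 94 + M$
$\left(J{\left(C,-135 \right)} + \left(-11 - 18\right) \left(-8\right)\right) + 3164 = \left(\left(94 + 185\right) + \left(-11 - 18\right) \left(-8\right)\right) + 3164 = \left(279 - -232\right) + 3164 = \left(279 + 232\right) + 3164 = 511 + 3164 = 3675$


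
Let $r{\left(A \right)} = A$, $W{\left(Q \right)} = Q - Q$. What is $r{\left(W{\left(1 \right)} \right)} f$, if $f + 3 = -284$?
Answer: $0$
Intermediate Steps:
$W{\left(Q \right)} = 0$
$f = -287$ ($f = -3 - 284 = -287$)
$r{\left(W{\left(1 \right)} \right)} f = 0 \left(-287\right) = 0$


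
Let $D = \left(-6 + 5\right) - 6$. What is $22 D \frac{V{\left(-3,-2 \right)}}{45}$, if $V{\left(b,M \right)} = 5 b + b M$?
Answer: $\frac{154}{5} \approx 30.8$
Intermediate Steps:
$D = -7$ ($D = -1 - 6 = -7$)
$V{\left(b,M \right)} = 5 b + M b$
$22 D \frac{V{\left(-3,-2 \right)}}{45} = 22 \left(-7\right) \frac{\left(-3\right) \left(5 - 2\right)}{45} = - 154 \left(-3\right) 3 \cdot \frac{1}{45} = - 154 \left(\left(-9\right) \frac{1}{45}\right) = \left(-154\right) \left(- \frac{1}{5}\right) = \frac{154}{5}$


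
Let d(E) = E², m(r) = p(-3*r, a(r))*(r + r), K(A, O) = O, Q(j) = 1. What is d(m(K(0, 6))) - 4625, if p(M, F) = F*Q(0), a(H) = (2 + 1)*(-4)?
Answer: 16111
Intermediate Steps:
a(H) = -12 (a(H) = 3*(-4) = -12)
p(M, F) = F (p(M, F) = F*1 = F)
m(r) = -24*r (m(r) = -12*(r + r) = -24*r)
d(m(K(0, 6))) - 4625 = (-24*6)² - 4625 = (-144)² - 4625 = 20736 - 4625 = 16111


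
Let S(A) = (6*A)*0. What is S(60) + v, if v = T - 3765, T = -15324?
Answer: -19089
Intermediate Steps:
v = -19089 (v = -15324 - 3765 = -19089)
S(A) = 0
S(60) + v = 0 - 19089 = -19089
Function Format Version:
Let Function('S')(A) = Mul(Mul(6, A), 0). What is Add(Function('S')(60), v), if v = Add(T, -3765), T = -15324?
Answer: -19089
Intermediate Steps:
v = -19089 (v = Add(-15324, -3765) = -19089)
Function('S')(A) = 0
Add(Function('S')(60), v) = Add(0, -19089) = -19089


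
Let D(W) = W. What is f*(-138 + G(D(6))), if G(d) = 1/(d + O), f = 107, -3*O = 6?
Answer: -58957/4 ≈ -14739.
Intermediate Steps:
O = -2 (O = -⅓*6 = -2)
G(d) = 1/(-2 + d) (G(d) = 1/(d - 2) = 1/(-2 + d))
f*(-138 + G(D(6))) = 107*(-138 + 1/(-2 + 6)) = 107*(-138 + 1/4) = 107*(-138 + ¼) = 107*(-551/4) = -58957/4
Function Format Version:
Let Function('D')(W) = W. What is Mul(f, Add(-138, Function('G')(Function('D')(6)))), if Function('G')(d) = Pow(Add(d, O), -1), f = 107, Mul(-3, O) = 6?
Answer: Rational(-58957, 4) ≈ -14739.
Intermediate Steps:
O = -2 (O = Mul(Rational(-1, 3), 6) = -2)
Function('G')(d) = Pow(Add(-2, d), -1) (Function('G')(d) = Pow(Add(d, -2), -1) = Pow(Add(-2, d), -1))
Mul(f, Add(-138, Function('G')(Function('D')(6)))) = Mul(107, Add(-138, Pow(Add(-2, 6), -1))) = Mul(107, Add(-138, Pow(4, -1))) = Mul(107, Add(-138, Rational(1, 4))) = Mul(107, Rational(-551, 4)) = Rational(-58957, 4)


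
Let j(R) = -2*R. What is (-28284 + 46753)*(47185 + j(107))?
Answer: 867507399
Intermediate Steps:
(-28284 + 46753)*(47185 + j(107)) = (-28284 + 46753)*(47185 - 2*107) = 18469*(47185 - 214) = 18469*46971 = 867507399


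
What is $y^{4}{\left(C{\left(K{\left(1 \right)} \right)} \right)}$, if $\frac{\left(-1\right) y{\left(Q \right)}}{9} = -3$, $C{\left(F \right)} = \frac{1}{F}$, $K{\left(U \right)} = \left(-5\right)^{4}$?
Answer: $531441$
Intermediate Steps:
$K{\left(U \right)} = 625$
$y{\left(Q \right)} = 27$ ($y{\left(Q \right)} = \left(-9\right) \left(-3\right) = 27$)
$y^{4}{\left(C{\left(K{\left(1 \right)} \right)} \right)} = 27^{4} = 531441$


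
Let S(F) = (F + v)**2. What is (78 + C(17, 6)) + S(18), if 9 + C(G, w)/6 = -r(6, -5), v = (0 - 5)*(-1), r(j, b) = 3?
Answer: 535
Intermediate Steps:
v = 5 (v = -5*(-1) = 5)
C(G, w) = -72 (C(G, w) = -54 + 6*(-1*3) = -54 + 6*(-3) = -54 - 18 = -72)
S(F) = (5 + F)**2 (S(F) = (F + 5)**2 = (5 + F)**2)
(78 + C(17, 6)) + S(18) = (78 - 72) + (5 + 18)**2 = 6 + 23**2 = 6 + 529 = 535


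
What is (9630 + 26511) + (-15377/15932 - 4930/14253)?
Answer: 8206557053095/227078796 ≈ 36140.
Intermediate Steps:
(9630 + 26511) + (-15377/15932 - 4930/14253) = 36141 + (-15377*1/15932 - 4930*1/14253) = 36141 + (-15377/15932 - 4930/14253) = 36141 - 297713141/227078796 = 8206557053095/227078796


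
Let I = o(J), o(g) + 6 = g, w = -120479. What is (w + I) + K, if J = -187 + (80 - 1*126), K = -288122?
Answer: -408840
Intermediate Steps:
J = -233 (J = -187 + (80 - 126) = -187 - 46 = -233)
o(g) = -6 + g
I = -239 (I = -6 - 233 = -239)
(w + I) + K = (-120479 - 239) - 288122 = -120718 - 288122 = -408840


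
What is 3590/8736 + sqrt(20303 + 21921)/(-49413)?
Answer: 1795/4368 - 4*sqrt(2639)/49413 ≈ 0.40678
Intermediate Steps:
3590/8736 + sqrt(20303 + 21921)/(-49413) = 3590*(1/8736) + sqrt(42224)*(-1/49413) = 1795/4368 + (4*sqrt(2639))*(-1/49413) = 1795/4368 - 4*sqrt(2639)/49413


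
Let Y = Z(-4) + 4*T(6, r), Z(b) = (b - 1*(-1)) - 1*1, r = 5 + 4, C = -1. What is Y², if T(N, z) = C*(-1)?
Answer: 0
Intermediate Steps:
r = 9
Z(b) = b (Z(b) = (b + 1) - 1 = (1 + b) - 1 = b)
T(N, z) = 1 (T(N, z) = -1*(-1) = 1)
Y = 0 (Y = -4 + 4*1 = -4 + 4 = 0)
Y² = 0² = 0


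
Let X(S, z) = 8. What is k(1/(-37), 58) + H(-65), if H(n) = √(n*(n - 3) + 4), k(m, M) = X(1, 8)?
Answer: 8 + 2*√1106 ≈ 74.513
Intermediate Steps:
k(m, M) = 8
H(n) = √(4 + n*(-3 + n)) (H(n) = √(n*(-3 + n) + 4) = √(4 + n*(-3 + n)))
k(1/(-37), 58) + H(-65) = 8 + √(4 + (-65)² - 3*(-65)) = 8 + √(4 + 4225 + 195) = 8 + √4424 = 8 + 2*√1106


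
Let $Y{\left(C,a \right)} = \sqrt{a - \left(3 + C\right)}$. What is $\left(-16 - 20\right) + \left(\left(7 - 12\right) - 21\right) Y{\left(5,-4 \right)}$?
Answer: $-36 - 52 i \sqrt{3} \approx -36.0 - 90.067 i$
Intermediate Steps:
$Y{\left(C,a \right)} = \sqrt{-3 + a - C}$
$\left(-16 - 20\right) + \left(\left(7 - 12\right) - 21\right) Y{\left(5,-4 \right)} = \left(-16 - 20\right) + \left(\left(7 - 12\right) - 21\right) \sqrt{-3 - 4 - 5} = -36 + \left(-5 - 21\right) \sqrt{-3 - 4 - 5} = -36 - 26 \sqrt{-12} = -36 - 26 \cdot 2 i \sqrt{3} = -36 - 52 i \sqrt{3}$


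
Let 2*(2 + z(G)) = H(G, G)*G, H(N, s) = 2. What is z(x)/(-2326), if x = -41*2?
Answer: 42/1163 ≈ 0.036114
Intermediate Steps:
x = -82
z(G) = -2 + G (z(G) = -2 + (2*G)/2 = -2 + G)
z(x)/(-2326) = (-2 - 82)/(-2326) = -84*(-1/2326) = 42/1163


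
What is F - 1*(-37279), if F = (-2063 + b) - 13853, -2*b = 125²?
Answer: 27101/2 ≈ 13551.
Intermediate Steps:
b = -15625/2 (b = -½*125² = -½*15625 = -15625/2 ≈ -7812.5)
F = -47457/2 (F = (-2063 - 15625/2) - 13853 = -19751/2 - 13853 = -47457/2 ≈ -23729.)
F - 1*(-37279) = -47457/2 - 1*(-37279) = -47457/2 + 37279 = 27101/2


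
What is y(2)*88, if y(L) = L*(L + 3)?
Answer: 880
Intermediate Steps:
y(L) = L*(3 + L)
y(2)*88 = (2*(3 + 2))*88 = (2*5)*88 = 10*88 = 880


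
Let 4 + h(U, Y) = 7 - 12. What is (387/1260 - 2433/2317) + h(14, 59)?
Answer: -451487/46340 ≈ -9.7429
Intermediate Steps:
h(U, Y) = -9 (h(U, Y) = -4 + (7 - 12) = -4 - 5 = -9)
(387/1260 - 2433/2317) + h(14, 59) = (387/1260 - 2433/2317) - 9 = (387*(1/1260) - 2433*1/2317) - 9 = (43/140 - 2433/2317) - 9 = -34427/46340 - 9 = -451487/46340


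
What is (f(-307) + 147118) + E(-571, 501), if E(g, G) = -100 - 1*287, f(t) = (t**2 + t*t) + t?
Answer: 334922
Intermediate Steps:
f(t) = t + 2*t**2 (f(t) = (t**2 + t**2) + t = 2*t**2 + t = t + 2*t**2)
E(g, G) = -387 (E(g, G) = -100 - 287 = -387)
(f(-307) + 147118) + E(-571, 501) = (-307*(1 + 2*(-307)) + 147118) - 387 = (-307*(1 - 614) + 147118) - 387 = (-307*(-613) + 147118) - 387 = (188191 + 147118) - 387 = 335309 - 387 = 334922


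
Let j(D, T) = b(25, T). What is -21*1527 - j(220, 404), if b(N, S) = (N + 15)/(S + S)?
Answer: -3238772/101 ≈ -32067.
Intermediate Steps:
b(N, S) = (15 + N)/(2*S) (b(N, S) = (15 + N)/((2*S)) = (15 + N)*(1/(2*S)) = (15 + N)/(2*S))
j(D, T) = 20/T (j(D, T) = (15 + 25)/(2*T) = (1/2)*40/T = 20/T)
-21*1527 - j(220, 404) = -21*1527 - 20/404 = -32067 - 20/404 = -32067 - 1*5/101 = -32067 - 5/101 = -3238772/101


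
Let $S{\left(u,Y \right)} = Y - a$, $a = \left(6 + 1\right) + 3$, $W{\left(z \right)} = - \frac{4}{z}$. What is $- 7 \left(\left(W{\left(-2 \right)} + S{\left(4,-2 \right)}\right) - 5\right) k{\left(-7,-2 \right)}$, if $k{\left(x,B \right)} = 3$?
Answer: $315$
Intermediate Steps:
$a = 10$ ($a = 7 + 3 = 10$)
$S{\left(u,Y \right)} = -10 + Y$ ($S{\left(u,Y \right)} = Y - 10 = -10 + Y$)
$- 7 \left(\left(W{\left(-2 \right)} + S{\left(4,-2 \right)}\right) - 5\right) k{\left(-7,-2 \right)} = - 7 \left(\left(- \frac{4}{-2} - 12\right) - 5\right) 3 = - 7 \left(\left(\left(-4\right) \left(- \frac{1}{2}\right) - 12\right) - 5\right) 3 = - 7 \left(\left(2 - 12\right) - 5\right) 3 = - 7 \left(-10 - 5\right) 3 = \left(-7\right) \left(-15\right) 3 = 105 \cdot 3 = 315$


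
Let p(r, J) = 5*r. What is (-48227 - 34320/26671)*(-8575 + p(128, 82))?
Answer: 10206763814595/26671 ≈ 3.8269e+8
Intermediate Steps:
(-48227 - 34320/26671)*(-8575 + p(128, 82)) = (-48227 - 34320/26671)*(-8575 + 5*128) = (-48227 - 34320*1/26671)*(-8575 + 640) = (-48227 - 34320/26671)*(-7935) = -1286296637/26671*(-7935) = 10206763814595/26671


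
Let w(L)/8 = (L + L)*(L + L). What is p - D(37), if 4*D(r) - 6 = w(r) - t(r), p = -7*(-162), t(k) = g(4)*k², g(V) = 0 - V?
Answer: -22377/2 ≈ -11189.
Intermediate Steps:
w(L) = 32*L² (w(L) = 8*((L + L)*(L + L)) = 8*((2*L)*(2*L)) = 8*(4*L²) = 32*L²)
g(V) = -V
t(k) = -4*k² (t(k) = (-1*4)*k² = -4*k²)
p = 1134
D(r) = 3/2 + 9*r² (D(r) = 3/2 + (32*r² - (-4)*r²)/4 = 3/2 + (32*r² + 4*r²)/4 = 3/2 + (36*r²)/4 = 3/2 + 9*r²)
p - D(37) = 1134 - (3/2 + 9*37²) = 1134 - (3/2 + 9*1369) = 1134 - (3/2 + 12321) = 1134 - 1*24645/2 = 1134 - 24645/2 = -22377/2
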